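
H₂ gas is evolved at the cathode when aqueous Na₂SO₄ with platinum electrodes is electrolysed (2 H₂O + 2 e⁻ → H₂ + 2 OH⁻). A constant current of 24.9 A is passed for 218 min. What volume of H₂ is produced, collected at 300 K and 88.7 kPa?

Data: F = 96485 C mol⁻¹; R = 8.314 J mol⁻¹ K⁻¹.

Q = I·t = 24.90 A × 13080 s = 325700 C.
n(e⁻) = Q/F = 325700 / 96485 = 3.376 mol.
2 electrons are transferred per H₂ molecule, so n(H₂) = 3.376 / 2 = 1.688 mol.
V = nRT/P = (1.688 × 8.314 × 300) / (88.7 × 10³ Pa) = 0.0475 m³ = 47.5 L.

47.5 L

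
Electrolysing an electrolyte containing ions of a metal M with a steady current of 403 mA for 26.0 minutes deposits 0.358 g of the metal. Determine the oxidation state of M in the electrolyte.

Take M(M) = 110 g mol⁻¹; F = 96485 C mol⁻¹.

+2

Q = I·t = 0.4030 A × 1560.0 s = 628.7 C, so n(e⁻) = 628.7/96485 = 0.006516 mol.
n(M) deposited = 0.358 / 110 = 0.003255 mol.
Electrons per atom = n(e⁻)/n(M) = 0.006516 / 0.003255 = 2.00 ≈ 2, so the ion is M²⁺.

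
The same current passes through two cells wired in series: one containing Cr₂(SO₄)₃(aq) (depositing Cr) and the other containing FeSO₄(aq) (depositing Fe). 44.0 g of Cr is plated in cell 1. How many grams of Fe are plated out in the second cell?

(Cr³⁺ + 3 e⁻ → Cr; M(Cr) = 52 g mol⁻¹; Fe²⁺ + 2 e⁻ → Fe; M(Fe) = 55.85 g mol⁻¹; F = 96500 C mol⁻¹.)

n(Cr) = 44.0 / 52 = 0.8462 mol.
Since Cr³⁺ + 3 e⁻ → Cr, n(e⁻) passed = 3 × 0.8462 = 2.538 mol.
Cells in series carry the same charge, so the same 2.538 mol of electrons passes through cell 2.
Fe²⁺ + 2 e⁻ → Fe, so n(Fe) = 2.538 / 2 = 1.269 mol.
m(Fe) = 1.269 × 55.85 = 70.9 g.

70.9 g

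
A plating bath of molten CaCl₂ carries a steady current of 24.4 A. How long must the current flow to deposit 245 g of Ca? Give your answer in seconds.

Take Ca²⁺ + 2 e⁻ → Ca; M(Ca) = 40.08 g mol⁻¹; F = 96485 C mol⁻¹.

n(Ca) = m/M = 245 / 40.08 = 6.113 mol.
Each Ca atom requires 2 electrons, so n(e⁻) = 2 × 6.113 = 12.23 mol.
Q = n(e⁻)·F = 12.23 × 96485 = 1180000 C.
t = Q/I = 1180000 / 24.40 A = 48340 s.

48300 s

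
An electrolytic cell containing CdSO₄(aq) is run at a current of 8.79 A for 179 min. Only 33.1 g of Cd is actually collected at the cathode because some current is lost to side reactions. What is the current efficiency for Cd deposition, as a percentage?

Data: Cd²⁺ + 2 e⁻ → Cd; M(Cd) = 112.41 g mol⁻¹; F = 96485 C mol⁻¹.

Q = I·t = 8.790 × 10740 = 94400 C; n(e⁻) = 94400/96485 = 0.9784 mol.
Theoretical n(Cd) = n(e⁻)/2 = 0.4892 mol, i.e. m_theo = 0.4892 × 112.41 = 54.99 g.
Efficiency = m_actual / m_theo = 33.1 / 54.99 = 60.2 %.

60.2 %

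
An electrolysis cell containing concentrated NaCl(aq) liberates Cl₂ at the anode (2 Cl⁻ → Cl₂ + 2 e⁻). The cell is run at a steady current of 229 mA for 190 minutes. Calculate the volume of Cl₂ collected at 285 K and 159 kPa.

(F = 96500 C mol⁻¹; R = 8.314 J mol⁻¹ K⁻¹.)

Q = I·t = 0.2290 A × 11400 s = 2611 C.
n(e⁻) = Q/F = 2611 / 96500 = 0.02705 mol.
2 electrons are transferred per Cl₂ molecule, so n(Cl₂) = 0.02705 / 2 = 0.01353 mol.
V = nRT/P = (0.01353 × 8.314 × 285) / (159 × 10³ Pa) = 2.02 × 10⁻⁴ m³ = 0.202 L.

0.202 L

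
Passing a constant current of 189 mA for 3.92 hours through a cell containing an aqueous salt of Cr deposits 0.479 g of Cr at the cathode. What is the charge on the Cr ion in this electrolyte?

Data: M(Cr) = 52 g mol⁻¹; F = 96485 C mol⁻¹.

Q = I·t = 0.1890 A × 14112 s = 2667 C, so n(e⁻) = 2667/96485 = 0.02764 mol.
n(Cr) deposited = 0.479 / 52 = 0.009212 mol.
Electrons per atom = n(e⁻)/n(Cr) = 0.02764 / 0.009212 = 3.00 ≈ 3, so the ion is Cr³⁺.

+3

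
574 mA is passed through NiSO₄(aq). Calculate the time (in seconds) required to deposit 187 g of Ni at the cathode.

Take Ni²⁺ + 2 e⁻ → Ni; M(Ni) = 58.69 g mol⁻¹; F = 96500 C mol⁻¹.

1.07 × 10⁶ s

n(Ni) = m/M = 187 / 58.69 = 3.186 mol.
Each Ni atom requires 2 electrons, so n(e⁻) = 2 × 3.186 = 6.372 mol.
Q = n(e⁻)·F = 6.372 × 96500 = 614900 C.
t = Q/I = 614900 / 0.5740 A = 1071000 s.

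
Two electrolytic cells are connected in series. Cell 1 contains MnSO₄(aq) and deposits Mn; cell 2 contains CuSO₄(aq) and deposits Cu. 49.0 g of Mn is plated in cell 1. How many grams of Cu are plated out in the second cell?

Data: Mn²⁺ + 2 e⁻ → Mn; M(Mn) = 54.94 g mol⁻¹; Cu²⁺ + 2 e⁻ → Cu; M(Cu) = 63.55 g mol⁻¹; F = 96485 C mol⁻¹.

56.7 g

n(Mn) = 49.0 / 54.94 = 0.8919 mol.
Since Mn²⁺ + 2 e⁻ → Mn, n(e⁻) passed = 2 × 0.8919 = 1.784 mol.
Cells in series carry the same charge, so the same 1.784 mol of electrons passes through cell 2.
Cu²⁺ + 2 e⁻ → Cu, so n(Cu) = 1.784 / 2 = 0.8919 mol.
m(Cu) = 0.8919 × 63.55 = 56.7 g.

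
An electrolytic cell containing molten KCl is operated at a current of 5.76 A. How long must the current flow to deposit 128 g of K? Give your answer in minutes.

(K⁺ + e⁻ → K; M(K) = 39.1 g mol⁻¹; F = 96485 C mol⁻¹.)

n(K) = m/M = 128 / 39.1 = 3.274 mol.
Each K atom requires 1 electron, so n(e⁻) = 1 × 3.274 = 3.274 mol.
Q = n(e⁻)·F = 3.274 × 96485 = 315900 C.
t = Q/I = 315900 / 5.760 A = 54840 s = 914 min.

914 min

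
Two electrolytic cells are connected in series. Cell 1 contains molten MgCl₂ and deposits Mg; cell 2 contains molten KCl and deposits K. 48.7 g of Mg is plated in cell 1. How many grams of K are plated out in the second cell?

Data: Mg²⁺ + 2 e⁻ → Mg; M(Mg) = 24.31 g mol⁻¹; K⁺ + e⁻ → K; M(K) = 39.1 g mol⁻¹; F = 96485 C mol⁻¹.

n(Mg) = 48.7 / 24.31 = 2.003 mol.
Since Mg²⁺ + 2 e⁻ → Mg, n(e⁻) passed = 2 × 2.003 = 4.007 mol.
Cells in series carry the same charge, so the same 4.007 mol of electrons passes through cell 2.
K⁺ + e⁻ → K, so n(K) = 4.007 / 1 = 4.007 mol.
m(K) = 4.007 × 39.1 = 157 g.

157 g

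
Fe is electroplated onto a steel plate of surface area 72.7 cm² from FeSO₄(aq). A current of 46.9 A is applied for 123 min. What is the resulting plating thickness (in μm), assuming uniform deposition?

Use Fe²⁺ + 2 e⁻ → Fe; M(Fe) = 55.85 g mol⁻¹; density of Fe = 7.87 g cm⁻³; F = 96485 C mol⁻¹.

Q = I·t = 46.90 × 7380.0 = 346100 C; n(e⁻) = 3.587 mol.
n(Fe) = n(e⁻)/2 = 1.794 mol, so m = 1.794 × 55.85 = 100.2 g.
Volume = m/ρ = 100.2 / 7.87 = 12.73 cm³.
Thickness = V/A = 12.73 / 72.7 = 0.175 cm = 1750 μm.

1750 μm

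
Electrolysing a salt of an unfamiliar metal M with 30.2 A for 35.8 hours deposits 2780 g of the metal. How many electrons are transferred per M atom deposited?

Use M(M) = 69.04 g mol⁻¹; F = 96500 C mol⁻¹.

Q = I·t = 30.20 A × 128880 s = 3892000 C, so n(e⁻) = 3892000/96500 = 40.33 mol.
n(M) deposited = 2780 / 69.04 = 40.27 mol.
Electrons per atom = n(e⁻)/n(M) = 40.33 / 40.27 = 1.00 ≈ 1, so the ion is M⁺.

1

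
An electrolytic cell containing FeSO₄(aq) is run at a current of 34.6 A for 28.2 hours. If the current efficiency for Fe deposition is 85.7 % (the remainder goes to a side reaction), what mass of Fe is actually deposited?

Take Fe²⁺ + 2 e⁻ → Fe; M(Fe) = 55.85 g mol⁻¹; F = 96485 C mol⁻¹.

871 g

Q = I·t = 34.60 × 101520 = 3513000 C.
n(e⁻) = 3513000/96485 = 36.41 mol; theoretically n(Fe) = 36.41/2 = 18.20 mol, m_theo = 1017 g.
At 85.7 % efficiency, m_actual = 0.857 × 1017 = 871 g.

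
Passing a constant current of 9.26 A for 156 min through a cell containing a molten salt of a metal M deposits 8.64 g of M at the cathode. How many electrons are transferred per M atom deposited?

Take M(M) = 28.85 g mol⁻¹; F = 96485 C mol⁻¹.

Q = I·t = 9.260 A × 9360.0 s = 86670 C, so n(e⁻) = 86670/96485 = 0.8983 mol.
n(M) deposited = 8.64 / 28.85 = 0.2995 mol.
Electrons per atom = n(e⁻)/n(M) = 0.8983 / 0.2995 = 3.00 ≈ 3, so the ion is M³⁺.

3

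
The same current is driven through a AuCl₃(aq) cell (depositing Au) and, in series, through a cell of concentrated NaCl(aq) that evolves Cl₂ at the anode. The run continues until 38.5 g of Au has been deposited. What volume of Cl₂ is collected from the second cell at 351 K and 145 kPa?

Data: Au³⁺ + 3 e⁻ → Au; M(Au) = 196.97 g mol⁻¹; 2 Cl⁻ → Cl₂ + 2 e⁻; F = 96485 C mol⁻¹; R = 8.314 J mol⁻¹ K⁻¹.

5.90 L

n(Au) = 38.5 / 196.97 = 0.1955 mol, so n(e⁻) = 3 × 0.1955 = 0.5864 mol.
The cells are in series, so the same 0.5864 mol of electrons passes through the second cell.
2 Cl⁻ → Cl₂ + 2 e⁻ — 2 mol e⁻ per mol Cl₂, so n(Cl₂) = 0.5864/2 = 0.2932 mol.
V = nRT/P = (0.2932 × 8.314 × 351) / (145 × 10³) = 0.00590 m³ = 5.90 L.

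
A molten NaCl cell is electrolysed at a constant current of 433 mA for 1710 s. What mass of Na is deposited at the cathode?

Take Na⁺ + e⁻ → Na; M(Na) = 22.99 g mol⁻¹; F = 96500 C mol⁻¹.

0.176 g

Q = I·t = 0.4330 A × 1710.0 s = 740.4 C.
n(e⁻) = Q/F = 740.4 / 96500 = 0.007673 mol.
Na⁺ + e⁻ → Na, so n(Na) = n(e⁻)/1 = 0.007673 mol.
m = n·M = 0.007673 × 22.99 = 0.176 g.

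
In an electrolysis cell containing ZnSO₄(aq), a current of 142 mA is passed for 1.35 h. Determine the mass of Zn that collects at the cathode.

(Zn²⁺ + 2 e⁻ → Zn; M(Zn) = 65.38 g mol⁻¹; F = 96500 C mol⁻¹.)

Q = I·t = 0.1420 A × 4860.0 s = 690.1 C.
n(e⁻) = Q/F = 690.1 / 96500 = 0.007152 mol.
Zn²⁺ + 2 e⁻ → Zn, so n(Zn) = n(e⁻)/2 = 0.003576 mol.
m = n·M = 0.003576 × 65.38 = 0.234 g.

0.234 g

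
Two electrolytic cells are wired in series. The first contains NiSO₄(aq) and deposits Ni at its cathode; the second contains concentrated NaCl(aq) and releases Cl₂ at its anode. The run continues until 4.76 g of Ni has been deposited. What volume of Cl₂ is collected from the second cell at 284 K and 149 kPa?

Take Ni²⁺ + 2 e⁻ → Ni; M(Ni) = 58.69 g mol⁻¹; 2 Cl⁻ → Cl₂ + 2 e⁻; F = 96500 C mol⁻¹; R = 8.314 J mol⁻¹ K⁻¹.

n(Ni) = 4.76 / 58.69 = 0.08110 mol, so n(e⁻) = 2 × 0.08110 = 0.1622 mol.
The cells are in series, so the same 0.1622 mol of electrons passes through the second cell.
2 Cl⁻ → Cl₂ + 2 e⁻ — 2 mol e⁻ per mol Cl₂, so n(Cl₂) = 0.1622/2 = 0.08110 mol.
V = nRT/P = (0.08110 × 8.314 × 284) / (149 × 10³) = 0.00129 m³ = 1.29 L.

1.29 L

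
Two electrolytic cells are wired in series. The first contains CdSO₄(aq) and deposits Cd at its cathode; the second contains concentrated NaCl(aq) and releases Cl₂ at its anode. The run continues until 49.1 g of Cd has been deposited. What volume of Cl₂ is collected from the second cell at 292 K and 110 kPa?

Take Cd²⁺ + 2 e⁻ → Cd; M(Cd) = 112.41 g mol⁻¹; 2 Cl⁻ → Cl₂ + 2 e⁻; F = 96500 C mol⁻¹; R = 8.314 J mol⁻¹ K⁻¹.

9.64 L

n(Cd) = 49.1 / 112.41 = 0.4368 mol, so n(e⁻) = 2 × 0.4368 = 0.8736 mol.
The cells are in series, so the same 0.8736 mol of electrons passes through the second cell.
2 Cl⁻ → Cl₂ + 2 e⁻ — 2 mol e⁻ per mol Cl₂, so n(Cl₂) = 0.8736/2 = 0.4368 mol.
V = nRT/P = (0.4368 × 8.314 × 292) / (110 × 10³) = 0.00964 m³ = 9.64 L.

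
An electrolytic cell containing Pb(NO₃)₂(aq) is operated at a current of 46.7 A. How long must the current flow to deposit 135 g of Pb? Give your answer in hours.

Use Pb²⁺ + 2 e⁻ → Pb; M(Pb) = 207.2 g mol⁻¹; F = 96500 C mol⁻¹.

0.748 h

n(Pb) = m/M = 135 / 207.2 = 0.6515 mol.
Each Pb atom requires 2 electrons, so n(e⁻) = 2 × 0.6515 = 1.303 mol.
Q = n(e⁻)·F = 1.303 × 96500 = 125700 C.
t = Q/I = 125700 / 46.70 A = 2693 s = 0.748 h.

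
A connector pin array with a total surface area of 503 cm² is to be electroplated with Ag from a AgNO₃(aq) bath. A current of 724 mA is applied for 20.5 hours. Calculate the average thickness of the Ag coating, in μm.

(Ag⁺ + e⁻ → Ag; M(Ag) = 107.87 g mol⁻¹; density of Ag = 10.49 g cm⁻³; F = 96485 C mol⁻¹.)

Q = I·t = 0.7240 × 73800 = 53430 C; n(e⁻) = 0.5538 mol.
n(Ag) = n(e⁻)/1 = 0.5538 mol, so m = 0.5538 × 107.87 = 59.74 g.
Volume = m/ρ = 59.74 / 10.49 = 5.695 cm³.
Thickness = V/A = 5.695 / 503 = 0.0113 cm = 113 μm.

113 μm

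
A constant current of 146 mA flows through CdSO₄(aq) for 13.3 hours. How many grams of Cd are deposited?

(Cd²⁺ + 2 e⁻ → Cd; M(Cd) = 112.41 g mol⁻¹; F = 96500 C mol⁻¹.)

Q = I·t = 0.1460 A × 47880 s = 6990 C.
n(e⁻) = Q/F = 6990 / 96500 = 0.07244 mol.
Cd²⁺ + 2 e⁻ → Cd, so n(Cd) = n(e⁻)/2 = 0.03622 mol.
m = n·M = 0.03622 × 112.41 = 4.07 g.

4.07 g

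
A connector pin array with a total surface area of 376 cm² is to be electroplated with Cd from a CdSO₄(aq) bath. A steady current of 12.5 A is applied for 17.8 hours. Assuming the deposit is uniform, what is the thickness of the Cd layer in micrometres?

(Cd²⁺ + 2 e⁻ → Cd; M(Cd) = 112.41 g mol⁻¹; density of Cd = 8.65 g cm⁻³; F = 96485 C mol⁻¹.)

1430 μm

Q = I·t = 12.50 × 64080 = 801000 C; n(e⁻) = 8.302 mol.
n(Cd) = n(e⁻)/2 = 4.151 mol, so m = 4.151 × 112.41 = 466.6 g.
Volume = m/ρ = 466.6 / 8.65 = 53.94 cm³.
Thickness = V/A = 53.94 / 376 = 0.143 cm = 1430 μm.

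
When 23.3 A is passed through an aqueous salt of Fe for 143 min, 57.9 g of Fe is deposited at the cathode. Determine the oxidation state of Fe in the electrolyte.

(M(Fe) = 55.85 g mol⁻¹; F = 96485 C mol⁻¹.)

Q = I·t = 23.30 A × 8580.0 s = 199900 C, so n(e⁻) = 199900/96485 = 2.072 mol.
n(Fe) deposited = 57.9 / 55.85 = 1.037 mol.
Electrons per atom = n(e⁻)/n(Fe) = 2.072 / 1.037 = 2.00 ≈ 2, so the ion is Fe²⁺.

+2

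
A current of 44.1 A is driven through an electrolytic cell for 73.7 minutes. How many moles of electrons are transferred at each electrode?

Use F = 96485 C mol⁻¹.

2.02 mol

Q = I·t = 44.10 A × 4422.0 s = 195000 C.
n(e⁻) = Q/F = 195000 / 96485 = 2.02 mol.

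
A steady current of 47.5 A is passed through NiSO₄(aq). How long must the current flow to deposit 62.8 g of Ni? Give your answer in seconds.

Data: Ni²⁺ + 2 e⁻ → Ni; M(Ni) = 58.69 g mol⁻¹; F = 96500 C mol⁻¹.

4350 s

n(Ni) = m/M = 62.8 / 58.69 = 1.070 mol.
Each Ni atom requires 2 electrons, so n(e⁻) = 2 × 1.070 = 2.140 mol.
Q = n(e⁻)·F = 2.140 × 96500 = 206500 C.
t = Q/I = 206500 / 47.50 A = 4348 s.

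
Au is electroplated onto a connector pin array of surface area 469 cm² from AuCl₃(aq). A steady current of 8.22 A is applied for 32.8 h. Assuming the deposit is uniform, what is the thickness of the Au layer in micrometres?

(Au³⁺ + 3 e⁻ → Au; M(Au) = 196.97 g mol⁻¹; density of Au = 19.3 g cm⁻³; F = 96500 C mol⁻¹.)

730 μm

Q = I·t = 8.220 × 118080 = 970600 C; n(e⁻) = 10.06 mol.
n(Au) = n(e⁻)/3 = 3.353 mol, so m = 3.353 × 196.97 = 660.4 g.
Volume = m/ρ = 660.4 / 19.3 = 34.22 cm³.
Thickness = V/A = 34.22 / 469 = 0.0730 cm = 730 μm.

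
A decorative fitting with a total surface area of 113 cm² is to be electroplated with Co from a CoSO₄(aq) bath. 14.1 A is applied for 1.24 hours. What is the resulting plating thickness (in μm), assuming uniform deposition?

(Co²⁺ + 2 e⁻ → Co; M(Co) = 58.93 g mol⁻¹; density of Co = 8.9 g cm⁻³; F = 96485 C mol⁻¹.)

191 μm

Q = I·t = 14.10 × 4464.0 = 62940 C; n(e⁻) = 0.6524 mol.
n(Co) = n(e⁻)/2 = 0.3262 mol, so m = 0.3262 × 58.93 = 19.22 g.
Volume = m/ρ = 19.22 / 8.9 = 2.160 cm³.
Thickness = V/A = 2.160 / 113 = 0.0191 cm = 191 μm.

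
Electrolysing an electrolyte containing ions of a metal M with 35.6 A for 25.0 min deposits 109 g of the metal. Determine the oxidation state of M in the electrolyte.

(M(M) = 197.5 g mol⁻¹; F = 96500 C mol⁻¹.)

Q = I·t = 35.60 A × 1500.0 s = 53400 C, so n(e⁻) = 53400/96500 = 0.5534 mol.
n(M) deposited = 109 / 197.5 = 0.5519 mol.
Electrons per atom = n(e⁻)/n(M) = 0.5534 / 0.5519 = 1.00 ≈ 1, so the ion is M⁺.

+1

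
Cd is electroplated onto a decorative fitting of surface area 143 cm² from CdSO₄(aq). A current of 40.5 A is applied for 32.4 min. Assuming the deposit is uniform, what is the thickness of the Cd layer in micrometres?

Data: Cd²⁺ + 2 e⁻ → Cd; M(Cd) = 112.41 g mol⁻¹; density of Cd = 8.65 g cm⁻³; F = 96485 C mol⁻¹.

Q = I·t = 40.50 × 1944.0 = 78730 C; n(e⁻) = 0.8160 mol.
n(Cd) = n(e⁻)/2 = 0.4080 mol, so m = 0.4080 × 112.41 = 45.86 g.
Volume = m/ρ = 45.86 / 8.65 = 5.302 cm³.
Thickness = V/A = 5.302 / 143 = 0.0371 cm = 371 μm.

371 μm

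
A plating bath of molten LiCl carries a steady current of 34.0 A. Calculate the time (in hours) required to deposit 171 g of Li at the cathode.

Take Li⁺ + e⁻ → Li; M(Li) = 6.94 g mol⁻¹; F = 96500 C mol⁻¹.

n(Li) = m/M = 171 / 6.94 = 24.64 mol.
Each Li atom requires 1 electron, so n(e⁻) = 1 × 24.64 = 24.64 mol.
Q = n(e⁻)·F = 24.64 × 96500 = 2378000 C.
t = Q/I = 2378000 / 34.00 A = 69930 s = 19.4 h.

19.4 h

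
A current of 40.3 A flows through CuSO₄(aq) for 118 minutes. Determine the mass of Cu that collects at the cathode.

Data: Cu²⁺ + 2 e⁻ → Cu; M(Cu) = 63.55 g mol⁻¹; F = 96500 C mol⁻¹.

93.9 g

Q = I·t = 40.30 A × 7080.0 s = 285300 C.
n(e⁻) = Q/F = 285300 / 96500 = 2.957 mol.
Cu²⁺ + 2 e⁻ → Cu, so n(Cu) = n(e⁻)/2 = 1.478 mol.
m = n·M = 1.478 × 63.55 = 93.9 g.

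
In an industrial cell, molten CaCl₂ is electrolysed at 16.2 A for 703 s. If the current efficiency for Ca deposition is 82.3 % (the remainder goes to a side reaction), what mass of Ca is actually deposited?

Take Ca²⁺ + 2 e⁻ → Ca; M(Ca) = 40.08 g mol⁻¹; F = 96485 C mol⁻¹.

1.95 g

Q = I·t = 16.20 × 703.00 = 11390 C.
n(e⁻) = 11390/96485 = 0.1180 mol; theoretically n(Ca) = 0.1180/2 = 0.05902 mol, m_theo = 2.365 g.
At 82.3 % efficiency, m_actual = 0.823 × 2.365 = 1.95 g.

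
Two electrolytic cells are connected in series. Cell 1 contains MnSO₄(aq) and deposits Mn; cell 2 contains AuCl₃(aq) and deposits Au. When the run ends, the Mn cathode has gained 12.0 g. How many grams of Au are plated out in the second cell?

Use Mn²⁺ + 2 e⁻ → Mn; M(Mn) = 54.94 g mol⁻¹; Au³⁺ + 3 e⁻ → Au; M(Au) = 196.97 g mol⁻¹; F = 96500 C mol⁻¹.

n(Mn) = 12.0 / 54.94 = 0.2184 mol.
Since Mn²⁺ + 2 e⁻ → Mn, n(e⁻) passed = 2 × 0.2184 = 0.4368 mol.
Cells in series carry the same charge, so the same 0.4368 mol of electrons passes through cell 2.
Au³⁺ + 3 e⁻ → Au, so n(Au) = 0.4368 / 3 = 0.1456 mol.
m(Au) = 0.1456 × 196.97 = 28.7 g.

28.7 g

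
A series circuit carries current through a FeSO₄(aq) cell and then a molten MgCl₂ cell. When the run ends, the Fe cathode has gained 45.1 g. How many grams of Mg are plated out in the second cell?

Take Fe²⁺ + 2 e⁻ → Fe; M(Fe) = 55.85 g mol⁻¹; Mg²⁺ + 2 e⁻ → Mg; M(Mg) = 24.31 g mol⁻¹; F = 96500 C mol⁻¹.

19.6 g

n(Fe) = 45.1 / 55.85 = 0.8075 mol.
Since Fe²⁺ + 2 e⁻ → Fe, n(e⁻) passed = 2 × 0.8075 = 1.615 mol.
Cells in series carry the same charge, so the same 1.615 mol of electrons passes through cell 2.
Mg²⁺ + 2 e⁻ → Mg, so n(Mg) = 1.615 / 2 = 0.8075 mol.
m(Mg) = 0.8075 × 24.31 = 19.6 g.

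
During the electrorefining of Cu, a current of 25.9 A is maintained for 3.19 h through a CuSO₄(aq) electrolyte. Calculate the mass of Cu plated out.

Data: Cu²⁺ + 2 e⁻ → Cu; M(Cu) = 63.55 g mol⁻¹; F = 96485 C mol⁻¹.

98.0 g

Q = I·t = 25.90 A × 11484 s = 297400 C.
n(e⁻) = Q/F = 297400 / 96485 = 3.083 mol.
Cu²⁺ + 2 e⁻ → Cu, so n(Cu) = n(e⁻)/2 = 1.541 mol.
m = n·M = 1.541 × 63.55 = 98.0 g.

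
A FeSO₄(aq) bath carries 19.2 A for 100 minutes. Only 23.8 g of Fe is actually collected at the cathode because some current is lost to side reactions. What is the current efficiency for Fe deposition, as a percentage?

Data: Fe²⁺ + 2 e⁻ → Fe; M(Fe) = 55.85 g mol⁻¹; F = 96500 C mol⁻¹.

Q = I·t = 19.20 × 6000.0 = 115200 C; n(e⁻) = 115200/96500 = 1.194 mol.
Theoretical n(Fe) = n(e⁻)/2 = 0.5969 mol, i.e. m_theo = 0.5969 × 55.85 = 33.34 g.
Efficiency = m_actual / m_theo = 23.8 / 33.34 = 71.4 %.

71.4 %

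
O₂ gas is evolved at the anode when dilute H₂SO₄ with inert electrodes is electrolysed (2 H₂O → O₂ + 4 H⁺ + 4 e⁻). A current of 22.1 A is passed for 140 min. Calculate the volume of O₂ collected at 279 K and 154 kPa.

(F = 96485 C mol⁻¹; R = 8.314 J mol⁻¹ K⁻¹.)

7.25 L

Q = I·t = 22.10 A × 8400.0 s = 185600 C.
n(e⁻) = Q/F = 185600 / 96485 = 1.924 mol.
4 electrons are transferred per O₂ molecule, so n(O₂) = 1.924 / 4 = 0.4810 mol.
V = nRT/P = (0.4810 × 8.314 × 279) / (154 × 10³ Pa) = 0.00725 m³ = 7.25 L.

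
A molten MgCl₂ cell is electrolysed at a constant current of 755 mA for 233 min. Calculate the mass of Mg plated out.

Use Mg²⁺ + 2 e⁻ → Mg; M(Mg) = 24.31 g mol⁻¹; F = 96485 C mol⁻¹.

Q = I·t = 0.7550 A × 13980 s = 10550 C.
n(e⁻) = Q/F = 10550 / 96485 = 0.1094 mol.
Mg²⁺ + 2 e⁻ → Mg, so n(Mg) = n(e⁻)/2 = 0.05470 mol.
m = n·M = 0.05470 × 24.31 = 1.33 g.

1.33 g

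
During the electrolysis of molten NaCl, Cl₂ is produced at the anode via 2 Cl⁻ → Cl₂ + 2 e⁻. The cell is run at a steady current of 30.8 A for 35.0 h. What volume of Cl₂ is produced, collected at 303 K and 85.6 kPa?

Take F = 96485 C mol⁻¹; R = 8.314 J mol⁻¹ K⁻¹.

Q = I·t = 30.80 A × 126000 s = 3881000 C.
n(e⁻) = Q/F = 3881000 / 96485 = 40.22 mol.
2 electrons are transferred per Cl₂ molecule, so n(Cl₂) = 40.22 / 2 = 20.11 mol.
V = nRT/P = (20.11 × 8.314 × 303) / (85.6 × 10³ Pa) = 0.592 m³ = 592 L.

592 L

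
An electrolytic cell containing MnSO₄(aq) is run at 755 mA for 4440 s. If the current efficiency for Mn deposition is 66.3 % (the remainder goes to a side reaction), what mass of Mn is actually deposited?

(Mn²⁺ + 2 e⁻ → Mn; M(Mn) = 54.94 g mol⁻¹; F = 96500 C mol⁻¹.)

0.633 g

Q = I·t = 0.7550 × 4440.0 = 3352 C.
n(e⁻) = 3352/96500 = 0.03474 mol; theoretically n(Mn) = 0.03474/2 = 0.01737 mol, m_theo = 0.9542 g.
At 66.3 % efficiency, m_actual = 0.663 × 0.9542 = 0.633 g.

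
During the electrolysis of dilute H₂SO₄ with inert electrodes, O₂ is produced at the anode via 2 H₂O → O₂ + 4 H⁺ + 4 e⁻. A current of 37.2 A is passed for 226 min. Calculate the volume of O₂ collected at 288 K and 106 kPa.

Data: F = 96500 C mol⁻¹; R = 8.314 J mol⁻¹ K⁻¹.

29.5 L

Q = I·t = 37.20 A × 13560 s = 504400 C.
n(e⁻) = Q/F = 504400 / 96500 = 5.227 mol.
4 electrons are transferred per O₂ molecule, so n(O₂) = 5.227 / 4 = 1.307 mol.
V = nRT/P = (1.307 × 8.314 × 288) / (106 × 10³ Pa) = 0.0295 m³ = 29.5 L.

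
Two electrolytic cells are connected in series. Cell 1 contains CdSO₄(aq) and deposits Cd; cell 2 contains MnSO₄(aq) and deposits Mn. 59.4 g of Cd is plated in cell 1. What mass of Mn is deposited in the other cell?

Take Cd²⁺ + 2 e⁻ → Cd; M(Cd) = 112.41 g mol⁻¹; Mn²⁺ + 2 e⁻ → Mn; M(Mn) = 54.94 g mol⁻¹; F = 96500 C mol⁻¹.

n(Cd) = 59.4 / 112.41 = 0.5284 mol.
Since Cd²⁺ + 2 e⁻ → Cd, n(e⁻) passed = 2 × 0.5284 = 1.057 mol.
Cells in series carry the same charge, so the same 1.057 mol of electrons passes through cell 2.
Mn²⁺ + 2 e⁻ → Mn, so n(Mn) = 1.057 / 2 = 0.5284 mol.
m(Mn) = 0.5284 × 54.94 = 29.0 g.

29.0 g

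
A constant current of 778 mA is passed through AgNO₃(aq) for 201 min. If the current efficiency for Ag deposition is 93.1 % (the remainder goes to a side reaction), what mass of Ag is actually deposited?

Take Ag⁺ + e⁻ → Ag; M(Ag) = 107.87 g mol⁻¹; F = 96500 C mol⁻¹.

9.76 g

Q = I·t = 0.7780 × 12060 = 9383 C.
n(e⁻) = 9383/96500 = 0.09723 mol; theoretically n(Ag) = 0.09723/1 = 0.09723 mol, m_theo = 10.49 g.
At 93.1 % efficiency, m_actual = 0.931 × 10.49 = 9.76 g.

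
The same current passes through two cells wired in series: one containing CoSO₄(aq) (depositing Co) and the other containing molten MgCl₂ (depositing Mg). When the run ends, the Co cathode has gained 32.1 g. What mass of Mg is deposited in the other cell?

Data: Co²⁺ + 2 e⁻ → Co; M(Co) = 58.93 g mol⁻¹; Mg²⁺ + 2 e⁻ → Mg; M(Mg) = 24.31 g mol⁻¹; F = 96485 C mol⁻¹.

n(Co) = 32.1 / 58.93 = 0.5447 mol.
Since Co²⁺ + 2 e⁻ → Co, n(e⁻) passed = 2 × 0.5447 = 1.089 mol.
Cells in series carry the same charge, so the same 1.089 mol of electrons passes through cell 2.
Mg²⁺ + 2 e⁻ → Mg, so n(Mg) = 1.089 / 2 = 0.5447 mol.
m(Mg) = 0.5447 × 24.31 = 13.2 g.

13.2 g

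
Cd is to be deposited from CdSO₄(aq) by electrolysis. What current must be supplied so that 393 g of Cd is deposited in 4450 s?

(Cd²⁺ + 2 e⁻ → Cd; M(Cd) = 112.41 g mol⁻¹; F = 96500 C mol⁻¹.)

n(Cd) = 393 / 112.41 = 3.496 mol.
n(e⁻) = 2 × 3.496 = 6.992 mol.
Q = n(e⁻)·F = 6.992 × 96500 = 674800 C.
I = Q/t = 674800 / 4450.0 s = 152 A.

152 A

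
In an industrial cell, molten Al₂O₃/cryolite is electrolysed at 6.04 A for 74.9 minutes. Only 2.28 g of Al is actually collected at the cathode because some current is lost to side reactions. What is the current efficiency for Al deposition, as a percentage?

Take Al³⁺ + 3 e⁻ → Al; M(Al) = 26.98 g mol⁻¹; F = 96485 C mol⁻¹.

Q = I·t = 6.040 × 4494.0 = 27140 C; n(e⁻) = 27140/96485 = 0.2813 mol.
Theoretical n(Al) = n(e⁻)/3 = 0.09378 mol, i.e. m_theo = 0.09378 × 26.98 = 2.530 g.
Efficiency = m_actual / m_theo = 2.28 / 2.530 = 90.1 %.

90.1 %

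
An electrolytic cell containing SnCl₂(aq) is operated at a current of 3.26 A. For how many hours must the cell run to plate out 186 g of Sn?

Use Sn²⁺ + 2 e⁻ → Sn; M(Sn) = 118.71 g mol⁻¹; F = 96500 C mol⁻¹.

n(Sn) = m/M = 186 / 118.71 = 1.567 mol.
Each Sn atom requires 2 electrons, so n(e⁻) = 2 × 1.567 = 3.134 mol.
Q = n(e⁻)·F = 3.134 × 96500 = 302400 C.
t = Q/I = 302400 / 3.260 A = 92760 s = 25.8 h.

25.8 h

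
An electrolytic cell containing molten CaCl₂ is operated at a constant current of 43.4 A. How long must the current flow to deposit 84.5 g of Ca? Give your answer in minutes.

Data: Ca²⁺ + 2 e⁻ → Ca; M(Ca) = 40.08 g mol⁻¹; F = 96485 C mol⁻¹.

156 min

n(Ca) = m/M = 84.5 / 40.08 = 2.108 mol.
Each Ca atom requires 2 electrons, so n(e⁻) = 2 × 2.108 = 4.217 mol.
Q = n(e⁻)·F = 4.217 × 96485 = 406800 C.
t = Q/I = 406800 / 43.40 A = 9374 s = 156 min.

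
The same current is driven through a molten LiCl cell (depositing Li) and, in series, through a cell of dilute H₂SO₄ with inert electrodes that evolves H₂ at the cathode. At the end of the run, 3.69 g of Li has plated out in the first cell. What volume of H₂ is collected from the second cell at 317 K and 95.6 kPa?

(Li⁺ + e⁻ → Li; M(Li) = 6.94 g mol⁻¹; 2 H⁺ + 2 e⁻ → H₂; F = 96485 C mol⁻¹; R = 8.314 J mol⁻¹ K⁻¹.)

7.33 L

n(Li) = 3.69 / 6.94 = 0.5317 mol, so n(e⁻) = 1 × 0.5317 = 0.5317 mol.
The cells are in series, so the same 0.5317 mol of electrons passes through the second cell.
2 H⁺ + 2 e⁻ → H₂ — 2 mol e⁻ per mol H₂, so n(H₂) = 0.5317/2 = 0.2659 mol.
V = nRT/P = (0.2659 × 8.314 × 317) / (95.6 × 10³) = 0.00733 m³ = 7.33 L.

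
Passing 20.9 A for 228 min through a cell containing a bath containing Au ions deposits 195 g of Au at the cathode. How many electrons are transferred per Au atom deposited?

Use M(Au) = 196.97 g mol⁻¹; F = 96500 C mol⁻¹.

3

Q = I·t = 20.90 A × 13680 s = 285900 C, so n(e⁻) = 285900/96500 = 2.963 mol.
n(Au) deposited = 195 / 196.97 = 0.9900 mol.
Electrons per atom = n(e⁻)/n(Au) = 2.963 / 0.9900 = 2.99 ≈ 3, so the ion is Au³⁺.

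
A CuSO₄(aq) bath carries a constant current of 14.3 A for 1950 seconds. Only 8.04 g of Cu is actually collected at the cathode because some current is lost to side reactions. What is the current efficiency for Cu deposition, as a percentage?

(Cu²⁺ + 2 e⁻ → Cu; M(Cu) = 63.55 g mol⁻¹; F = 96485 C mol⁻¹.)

Q = I·t = 14.30 × 1950.0 = 27880 C; n(e⁻) = 27880/96485 = 0.2890 mol.
Theoretical n(Cu) = n(e⁻)/2 = 0.1445 mol, i.e. m_theo = 0.1445 × 63.55 = 9.183 g.
Efficiency = m_actual / m_theo = 8.04 / 9.183 = 87.6 %.

87.6 %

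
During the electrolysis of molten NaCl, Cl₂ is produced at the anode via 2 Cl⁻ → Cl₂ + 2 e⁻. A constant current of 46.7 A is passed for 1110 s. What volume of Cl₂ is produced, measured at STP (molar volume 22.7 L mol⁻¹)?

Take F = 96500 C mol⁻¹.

Q = I·t = 46.70 A × 1110.0 s = 51840 C.
n(e⁻) = Q/F = 51840 / 96500 = 0.5372 mol.
2 electrons are transferred per Cl₂ molecule, so n(Cl₂) = 0.5372 / 2 = 0.2686 mol.
V = n × V_m = 0.2686 × 22.7 = 6.10 L.

6.10 L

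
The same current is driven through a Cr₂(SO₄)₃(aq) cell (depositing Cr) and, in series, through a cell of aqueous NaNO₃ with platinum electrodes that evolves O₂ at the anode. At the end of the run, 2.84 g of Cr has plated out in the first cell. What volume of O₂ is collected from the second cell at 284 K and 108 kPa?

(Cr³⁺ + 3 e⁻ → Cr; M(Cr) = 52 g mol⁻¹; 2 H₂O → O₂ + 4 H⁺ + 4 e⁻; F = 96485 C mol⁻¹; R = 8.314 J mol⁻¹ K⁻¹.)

n(Cr) = 2.84 / 52 = 0.05462 mol, so n(e⁻) = 3 × 0.05462 = 0.1638 mol.
The cells are in series, so the same 0.1638 mol of electrons passes through the second cell.
2 H₂O → O₂ + 4 H⁺ + 4 e⁻ — 4 mol e⁻ per mol O₂, so n(O₂) = 0.1638/4 = 0.04096 mol.
V = nRT/P = (0.04096 × 8.314 × 284) / (108 × 10³) = 8.96 × 10⁻⁴ m³ = 0.896 L.

0.896 L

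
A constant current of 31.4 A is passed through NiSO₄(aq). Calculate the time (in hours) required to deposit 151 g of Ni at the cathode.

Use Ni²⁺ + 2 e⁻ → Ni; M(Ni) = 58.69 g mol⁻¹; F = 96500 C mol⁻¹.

n(Ni) = m/M = 151 / 58.69 = 2.573 mol.
Each Ni atom requires 2 electrons, so n(e⁻) = 2 × 2.573 = 5.146 mol.
Q = n(e⁻)·F = 5.146 × 96500 = 496600 C.
t = Q/I = 496600 / 31.40 A = 15810 s = 4.39 h.

4.39 h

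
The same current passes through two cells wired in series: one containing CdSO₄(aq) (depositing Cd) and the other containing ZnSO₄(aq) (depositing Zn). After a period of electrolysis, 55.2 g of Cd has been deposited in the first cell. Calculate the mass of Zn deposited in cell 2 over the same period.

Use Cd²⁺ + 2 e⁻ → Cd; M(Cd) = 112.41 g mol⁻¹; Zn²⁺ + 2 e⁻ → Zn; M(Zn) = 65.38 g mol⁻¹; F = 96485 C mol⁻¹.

n(Cd) = 55.2 / 112.41 = 0.4911 mol.
Since Cd²⁺ + 2 e⁻ → Cd, n(e⁻) passed = 2 × 0.4911 = 0.9821 mol.
Cells in series carry the same charge, so the same 0.9821 mol of electrons passes through cell 2.
Zn²⁺ + 2 e⁻ → Zn, so n(Zn) = 0.9821 / 2 = 0.4911 mol.
m(Zn) = 0.4911 × 65.38 = 32.1 g.

32.1 g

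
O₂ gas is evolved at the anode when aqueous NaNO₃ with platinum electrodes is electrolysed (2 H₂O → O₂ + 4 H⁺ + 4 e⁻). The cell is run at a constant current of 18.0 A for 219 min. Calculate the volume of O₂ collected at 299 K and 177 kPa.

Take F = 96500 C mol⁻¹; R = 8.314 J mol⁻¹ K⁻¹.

8.61 L

Q = I·t = 18.00 A × 13140 s = 236500 C.
n(e⁻) = Q/F = 236500 / 96500 = 2.451 mol.
4 electrons are transferred per O₂ molecule, so n(O₂) = 2.451 / 4 = 0.6127 mol.
V = nRT/P = (0.6127 × 8.314 × 299) / (177 × 10³ Pa) = 0.00861 m³ = 8.61 L.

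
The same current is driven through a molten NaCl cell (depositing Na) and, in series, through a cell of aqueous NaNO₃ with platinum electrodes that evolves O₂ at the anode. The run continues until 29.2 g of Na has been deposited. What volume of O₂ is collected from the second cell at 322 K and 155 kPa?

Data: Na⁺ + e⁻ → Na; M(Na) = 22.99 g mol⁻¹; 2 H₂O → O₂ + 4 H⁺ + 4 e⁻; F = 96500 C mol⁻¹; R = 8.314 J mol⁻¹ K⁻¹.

5.48 L

n(Na) = 29.2 / 22.99 = 1.270 mol, so n(e⁻) = 1 × 1.270 = 1.270 mol.
The cells are in series, so the same 1.270 mol of electrons passes through the second cell.
2 H₂O → O₂ + 4 H⁺ + 4 e⁻ — 4 mol e⁻ per mol O₂, so n(O₂) = 1.270/4 = 0.3175 mol.
V = nRT/P = (0.3175 × 8.314 × 322) / (155 × 10³) = 0.00548 m³ = 5.48 L.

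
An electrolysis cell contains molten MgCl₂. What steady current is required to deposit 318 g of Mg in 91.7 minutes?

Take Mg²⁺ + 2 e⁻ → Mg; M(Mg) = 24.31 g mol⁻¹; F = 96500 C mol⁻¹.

n(Mg) = 318 / 24.31 = 13.08 mol.
n(e⁻) = 2 × 13.08 = 26.16 mol.
Q = n(e⁻)·F = 26.16 × 96500 = 2525000 C.
I = Q/t = 2525000 / 5502.0 s = 459 A.

459 A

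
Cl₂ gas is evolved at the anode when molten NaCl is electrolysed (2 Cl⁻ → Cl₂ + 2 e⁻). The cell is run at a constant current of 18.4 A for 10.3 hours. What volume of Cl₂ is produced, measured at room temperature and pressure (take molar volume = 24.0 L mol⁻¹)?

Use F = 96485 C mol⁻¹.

84.9 L

Q = I·t = 18.40 A × 37080 s = 682300 C.
n(e⁻) = Q/F = 682300 / 96485 = 7.071 mol.
2 electrons are transferred per Cl₂ molecule, so n(Cl₂) = 7.071 / 2 = 3.536 mol.
V = n × V_m = 3.536 × 24.0 = 84.9 L.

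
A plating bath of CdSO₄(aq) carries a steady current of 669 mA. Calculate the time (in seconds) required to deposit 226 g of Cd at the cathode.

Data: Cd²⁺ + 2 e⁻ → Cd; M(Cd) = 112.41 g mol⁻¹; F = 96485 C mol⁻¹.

5.80 × 10⁵ s

n(Cd) = m/M = 226 / 112.41 = 2.010 mol.
Each Cd atom requires 2 electrons, so n(e⁻) = 2 × 2.010 = 4.021 mol.
Q = n(e⁻)·F = 4.021 × 96485 = 388000 C.
t = Q/I = 388000 / 0.6690 A = 579900 s.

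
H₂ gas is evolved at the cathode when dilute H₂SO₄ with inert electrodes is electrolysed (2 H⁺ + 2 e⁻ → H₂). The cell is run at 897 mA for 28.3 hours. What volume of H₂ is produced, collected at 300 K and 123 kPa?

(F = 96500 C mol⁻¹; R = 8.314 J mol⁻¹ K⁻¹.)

Q = I·t = 0.8970 A × 101880 s = 91390 C.
n(e⁻) = Q/F = 91390 / 96500 = 0.9470 mol.
2 electrons are transferred per H₂ molecule, so n(H₂) = 0.9470 / 2 = 0.4735 mol.
V = nRT/P = (0.4735 × 8.314 × 300) / (123 × 10³ Pa) = 0.00960 m³ = 9.60 L.

9.60 L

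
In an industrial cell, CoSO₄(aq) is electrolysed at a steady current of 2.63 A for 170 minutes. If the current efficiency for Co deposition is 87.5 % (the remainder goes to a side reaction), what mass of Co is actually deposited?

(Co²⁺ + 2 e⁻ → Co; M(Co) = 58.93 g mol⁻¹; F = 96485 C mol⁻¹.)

Q = I·t = 2.630 × 10200 = 26830 C.
n(e⁻) = 26830/96485 = 0.2780 mol; theoretically n(Co) = 0.2780/2 = 0.1390 mol, m_theo = 8.192 g.
At 87.5 % efficiency, m_actual = 0.875 × 8.192 = 7.17 g.

7.17 g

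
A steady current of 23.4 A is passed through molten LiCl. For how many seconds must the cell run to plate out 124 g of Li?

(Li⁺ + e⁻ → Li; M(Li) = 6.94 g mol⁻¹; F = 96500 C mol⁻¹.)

73700 s

n(Li) = m/M = 124 / 6.94 = 17.87 mol.
Each Li atom requires 1 electron, so n(e⁻) = 1 × 17.87 = 17.87 mol.
Q = n(e⁻)·F = 17.87 × 96500 = 1724000 C.
t = Q/I = 1724000 / 23.40 A = 73680 s.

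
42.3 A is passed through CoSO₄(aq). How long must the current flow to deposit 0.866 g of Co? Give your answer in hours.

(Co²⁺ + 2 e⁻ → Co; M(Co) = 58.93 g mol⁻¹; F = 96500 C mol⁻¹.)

0.0186 h

n(Co) = m/M = 0.866 / 58.93 = 0.01470 mol.
Each Co atom requires 2 electrons, so n(e⁻) = 2 × 0.01470 = 0.02939 mol.
Q = n(e⁻)·F = 0.02939 × 96500 = 2836 C.
t = Q/I = 2836 / 42.30 A = 67.05 s = 0.0186 h.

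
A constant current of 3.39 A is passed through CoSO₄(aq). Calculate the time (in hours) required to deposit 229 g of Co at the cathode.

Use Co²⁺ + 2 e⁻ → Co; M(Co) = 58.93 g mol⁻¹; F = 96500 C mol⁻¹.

61.5 h

n(Co) = m/M = 229 / 58.93 = 3.886 mol.
Each Co atom requires 2 electrons, so n(e⁻) = 2 × 3.886 = 7.772 mol.
Q = n(e⁻)·F = 7.772 × 96500 = 750000 C.
t = Q/I = 750000 / 3.390 A = 221200 s = 61.5 h.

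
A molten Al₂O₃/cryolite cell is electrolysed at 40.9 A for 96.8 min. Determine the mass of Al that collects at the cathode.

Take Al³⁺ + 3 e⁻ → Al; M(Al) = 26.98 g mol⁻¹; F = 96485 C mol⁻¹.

Q = I·t = 40.90 A × 5808.0 s = 237500 C.
n(e⁻) = Q/F = 237500 / 96485 = 2.462 mol.
Al³⁺ + 3 e⁻ → Al, so n(Al) = n(e⁻)/3 = 0.8207 mol.
m = n·M = 0.8207 × 26.98 = 22.1 g.

22.1 g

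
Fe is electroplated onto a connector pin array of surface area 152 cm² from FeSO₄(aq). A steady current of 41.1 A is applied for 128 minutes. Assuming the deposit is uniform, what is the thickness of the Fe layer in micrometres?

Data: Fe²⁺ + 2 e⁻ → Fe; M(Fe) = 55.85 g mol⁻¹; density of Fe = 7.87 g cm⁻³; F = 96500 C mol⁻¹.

764 μm

Q = I·t = 41.10 × 7680.0 = 315600 C; n(e⁻) = 3.271 mol.
n(Fe) = n(e⁻)/2 = 1.635 mol, so m = 1.635 × 55.85 = 91.34 g.
Volume = m/ρ = 91.34 / 7.87 = 11.61 cm³.
Thickness = V/A = 11.61 / 152 = 0.0764 cm = 764 μm.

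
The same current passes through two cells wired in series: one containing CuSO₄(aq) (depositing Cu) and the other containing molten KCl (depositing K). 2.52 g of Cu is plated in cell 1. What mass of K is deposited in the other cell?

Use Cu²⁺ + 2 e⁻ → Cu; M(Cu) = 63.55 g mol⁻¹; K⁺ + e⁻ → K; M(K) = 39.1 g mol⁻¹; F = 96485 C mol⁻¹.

n(Cu) = 2.52 / 63.55 = 0.03965 mol.
Since Cu²⁺ + 2 e⁻ → Cu, n(e⁻) passed = 2 × 0.03965 = 0.07931 mol.
Cells in series carry the same charge, so the same 0.07931 mol of electrons passes through cell 2.
K⁺ + e⁻ → K, so n(K) = 0.07931 / 1 = 0.07931 mol.
m(K) = 0.07931 × 39.1 = 3.10 g.

3.10 g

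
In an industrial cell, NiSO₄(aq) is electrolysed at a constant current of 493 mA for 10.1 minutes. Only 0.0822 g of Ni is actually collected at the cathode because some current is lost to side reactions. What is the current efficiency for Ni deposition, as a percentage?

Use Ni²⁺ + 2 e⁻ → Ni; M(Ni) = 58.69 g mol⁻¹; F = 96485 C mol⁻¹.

Q = I·t = 0.4930 × 606.00 = 298.8 C; n(e⁻) = 298.8/96485 = 0.003096 mol.
Theoretical n(Ni) = n(e⁻)/2 = 0.001548 mol, i.e. m_theo = 0.001548 × 58.69 = 0.09086 g.
Efficiency = m_actual / m_theo = 0.0822 / 0.09086 = 90.5 %.

90.5 %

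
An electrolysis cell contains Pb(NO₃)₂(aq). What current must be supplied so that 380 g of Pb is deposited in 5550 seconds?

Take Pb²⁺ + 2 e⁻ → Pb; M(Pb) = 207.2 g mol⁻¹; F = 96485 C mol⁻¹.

63.8 A

n(Pb) = 380 / 207.2 = 1.834 mol.
n(e⁻) = 2 × 1.834 = 3.668 mol.
Q = n(e⁻)·F = 3.668 × 96485 = 353900 C.
I = Q/t = 353900 / 5550.0 s = 63.8 A.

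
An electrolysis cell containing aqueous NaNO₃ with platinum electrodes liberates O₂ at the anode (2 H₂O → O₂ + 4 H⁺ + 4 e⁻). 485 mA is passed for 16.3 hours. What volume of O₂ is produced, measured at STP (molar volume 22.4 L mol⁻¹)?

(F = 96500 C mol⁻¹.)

Q = I·t = 0.4850 A × 58680 s = 28460 C.
n(e⁻) = Q/F = 28460 / 96500 = 0.2949 mol.
4 electrons are transferred per O₂ molecule, so n(O₂) = 0.2949 / 4 = 0.07373 mol.
V = n × V_m = 0.07373 × 22.4 = 1.65 L.

1.65 L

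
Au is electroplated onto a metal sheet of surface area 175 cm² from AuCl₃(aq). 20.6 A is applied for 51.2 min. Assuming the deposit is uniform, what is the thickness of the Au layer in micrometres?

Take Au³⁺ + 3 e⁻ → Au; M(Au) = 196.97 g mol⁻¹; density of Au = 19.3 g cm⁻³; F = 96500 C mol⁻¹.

127 μm

Q = I·t = 20.60 × 3072.0 = 63280 C; n(e⁻) = 0.6558 mol.
n(Au) = n(e⁻)/3 = 0.2186 mol, so m = 0.2186 × 196.97 = 43.06 g.
Volume = m/ρ = 43.06 / 19.3 = 2.231 cm³.
Thickness = V/A = 2.231 / 175 = 0.0127 cm = 127 μm.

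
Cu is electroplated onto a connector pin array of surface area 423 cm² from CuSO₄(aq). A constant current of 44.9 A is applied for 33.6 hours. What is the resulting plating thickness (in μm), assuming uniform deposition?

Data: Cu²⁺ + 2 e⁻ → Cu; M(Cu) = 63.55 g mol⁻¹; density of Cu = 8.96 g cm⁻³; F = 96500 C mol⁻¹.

4720 μm

Q = I·t = 44.90 × 120960 = 5431000 C; n(e⁻) = 56.28 mol.
n(Cu) = n(e⁻)/2 = 28.14 mol, so m = 28.14 × 63.55 = 1788 g.
Volume = m/ρ = 1788 / 8.96 = 199.6 cm³.
Thickness = V/A = 199.6 / 423 = 0.472 cm = 4720 μm.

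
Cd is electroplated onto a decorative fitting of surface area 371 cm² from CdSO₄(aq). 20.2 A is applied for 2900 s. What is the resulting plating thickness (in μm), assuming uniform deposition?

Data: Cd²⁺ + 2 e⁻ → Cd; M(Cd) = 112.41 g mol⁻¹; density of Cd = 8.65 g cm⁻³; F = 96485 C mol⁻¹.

106 μm

Q = I·t = 20.20 × 2900.0 = 58580 C; n(e⁻) = 0.6071 mol.
n(Cd) = n(e⁻)/2 = 0.3036 mol, so m = 0.3036 × 112.41 = 34.12 g.
Volume = m/ρ = 34.12 / 8.65 = 3.945 cm³.
Thickness = V/A = 3.945 / 371 = 0.0106 cm = 106 μm.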